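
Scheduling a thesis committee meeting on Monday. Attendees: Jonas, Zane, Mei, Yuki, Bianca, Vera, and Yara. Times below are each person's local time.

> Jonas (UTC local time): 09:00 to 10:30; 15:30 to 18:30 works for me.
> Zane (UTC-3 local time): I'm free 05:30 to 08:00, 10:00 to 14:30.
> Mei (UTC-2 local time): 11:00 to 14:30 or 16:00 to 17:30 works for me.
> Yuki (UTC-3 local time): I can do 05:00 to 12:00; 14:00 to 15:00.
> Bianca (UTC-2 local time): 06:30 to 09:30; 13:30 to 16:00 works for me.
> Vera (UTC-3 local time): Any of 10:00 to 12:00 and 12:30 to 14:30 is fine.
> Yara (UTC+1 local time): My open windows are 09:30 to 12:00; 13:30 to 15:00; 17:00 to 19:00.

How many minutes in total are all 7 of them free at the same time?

0

Jonas in UTC: 09:00-10:30, 15:30-18:30.
Zane in UTC: 08:30-11:00, 13:00-17:30 (add 3h to convert from UTC-3).
Mei in UTC: 13:00-16:30, 18:00-19:30 (add 2h to convert from UTC-2).
Yuki in UTC: 08:00-15:00, 17:00-18:00 (add 3h to convert from UTC-3).
Bianca in UTC: 08:30-11:30, 15:30-18:00 (add 2h to convert from UTC-2).
Vera in UTC: 13:00-15:00, 15:30-17:30 (add 3h to convert from UTC-3).
Yara in UTC: 08:30-11:00, 12:30-14:00, 16:00-18:00 (subtract 1h to convert from UTC+1).
Jonas ∩ Zane: 09:00-10:30, 15:30-17:30.
Jonas ∩ Zane ∩ Mei: 15:30-16:30.
Jonas ∩ Zane ∩ Mei ∩ Yuki: ∅.
Jonas ∩ Zane ∩ Mei ∩ Yuki ∩ Bianca: ∅.
Jonas ∩ Zane ∩ Mei ∩ Yuki ∩ Bianca ∩ Vera: ∅.
Jonas ∩ Zane ∩ Mei ∩ Yuki ∩ Bianca ∩ Vera ∩ Yara: ∅.
There is no time when everyone is free.
There is no common window, so the total is 0 minutes.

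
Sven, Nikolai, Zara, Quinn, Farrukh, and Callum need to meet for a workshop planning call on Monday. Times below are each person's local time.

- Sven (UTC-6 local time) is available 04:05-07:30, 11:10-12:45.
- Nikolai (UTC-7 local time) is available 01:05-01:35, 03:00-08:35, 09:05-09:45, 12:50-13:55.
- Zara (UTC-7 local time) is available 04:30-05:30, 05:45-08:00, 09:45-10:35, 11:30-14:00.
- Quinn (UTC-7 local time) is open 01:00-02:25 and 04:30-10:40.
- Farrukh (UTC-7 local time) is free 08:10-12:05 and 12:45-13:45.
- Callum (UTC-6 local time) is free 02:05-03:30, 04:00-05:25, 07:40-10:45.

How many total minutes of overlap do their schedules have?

Sven in UTC: 10:05-13:30, 17:10-18:45 (add 6h to convert from UTC-6).
Nikolai in UTC: 08:05-08:35, 10:00-15:35, 16:05-16:45, 19:50-20:55 (add 7h to convert from UTC-7).
Zara in UTC: 11:30-12:30, 12:45-15:00, 16:45-17:35, 18:30-21:00 (add 7h to convert from UTC-7).
Quinn in UTC: 08:00-09:25, 11:30-17:40 (add 7h to convert from UTC-7).
Farrukh in UTC: 15:10-19:05, 19:45-20:45 (add 7h to convert from UTC-7).
Callum in UTC: 08:05-09:30, 10:00-11:25, 13:40-16:45 (add 6h to convert from UTC-6).
Sven ∩ Nikolai: 10:05-13:30.
Sven ∩ Nikolai ∩ Zara: 11:30-12:30, 12:45-13:30.
Sven ∩ Nikolai ∩ Zara ∩ Quinn: 11:30-12:30, 12:45-13:30.
Sven ∩ Nikolai ∩ Zara ∩ Quinn ∩ Farrukh: ∅.
Sven ∩ Nikolai ∩ Zara ∩ Quinn ∩ Farrukh ∩ Callum: ∅.
There is no time when everyone is free.
There is no common window, so the total is 0 minutes.

0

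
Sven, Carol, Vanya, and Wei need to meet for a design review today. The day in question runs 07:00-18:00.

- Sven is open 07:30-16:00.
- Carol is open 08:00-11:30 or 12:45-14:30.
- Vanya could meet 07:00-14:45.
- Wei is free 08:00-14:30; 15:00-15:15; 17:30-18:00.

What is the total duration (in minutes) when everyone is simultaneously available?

315

Sven ∩ Carol: 08:00-11:30, 12:45-14:30.
Sven ∩ Carol ∩ Vanya: 08:00-11:30, 12:45-14:30.
Sven ∩ Carol ∩ Vanya ∩ Wei: 08:00-11:30, 12:45-14:30.
Those are the intersection windows.
Summing the common windows: 210 + 105 = 315 minutes.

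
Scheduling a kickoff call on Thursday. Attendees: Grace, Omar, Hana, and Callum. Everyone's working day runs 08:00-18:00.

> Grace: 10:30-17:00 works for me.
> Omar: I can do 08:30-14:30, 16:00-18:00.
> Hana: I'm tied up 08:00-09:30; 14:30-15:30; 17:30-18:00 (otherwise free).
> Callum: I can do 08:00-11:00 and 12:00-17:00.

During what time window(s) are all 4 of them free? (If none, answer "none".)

10:30-11:00, 12:00-14:30, 16:00-17:00

Grace free: 10:30-17:00.
Omar free: 08:30-14:30, 16:00-18:00.
Hana free: 09:30-14:30, 15:30-17:30 (invert busy blocks within the working day).
Callum free: 08:00-11:00, 12:00-17:00.
Grace ∩ Omar: 10:30-14:30, 16:00-17:00.
Grace ∩ Omar ∩ Hana: 10:30-14:30, 16:00-17:00.
Grace ∩ Omar ∩ Hana ∩ Callum: 10:30-11:00, 12:00-14:30, 16:00-17:00.
Those are the intersection windows.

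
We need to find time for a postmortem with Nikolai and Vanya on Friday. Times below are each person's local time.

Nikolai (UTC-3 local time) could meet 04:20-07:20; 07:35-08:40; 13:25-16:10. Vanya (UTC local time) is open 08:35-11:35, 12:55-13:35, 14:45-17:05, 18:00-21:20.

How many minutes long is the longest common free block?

105

Nikolai in UTC: 07:20-10:20, 10:35-11:40, 16:25-19:10 (add 3h to convert from UTC-3).
Vanya in UTC: 08:35-11:35, 12:55-13:35, 14:45-17:05, 18:00-21:20.
Nikolai ∩ Vanya: 08:35-10:20, 10:35-11:35, 16:25-17:05, 18:00-19:10.
The longest is 08:35-10:20 at 105 minutes.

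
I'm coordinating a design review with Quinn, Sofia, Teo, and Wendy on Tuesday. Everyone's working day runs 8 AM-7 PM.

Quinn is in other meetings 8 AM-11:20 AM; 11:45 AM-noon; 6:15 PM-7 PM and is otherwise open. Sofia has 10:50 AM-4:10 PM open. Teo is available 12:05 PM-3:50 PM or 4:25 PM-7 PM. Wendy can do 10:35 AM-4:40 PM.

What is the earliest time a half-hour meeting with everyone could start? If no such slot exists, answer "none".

12:05

Quinn free: 11:20-11:45, 12:00-18:15 (invert busy blocks within the working day).
Sofia free: 10:50-16:10.
Teo free: 12:05-15:50, 16:25-19:00.
Wendy free: 10:35-16:40.
Quinn ∩ Sofia: 11:20-11:45, 12:00-16:10.
Quinn ∩ Sofia ∩ Teo: 12:05-15:50.
Quinn ∩ Sofia ∩ Teo ∩ Wendy: 12:05-15:50.
So the common availability across everyone is 12:05-15:50.
The first common window of at least 30 minutes is 12:05-15:50, so the earliest start is 12:05.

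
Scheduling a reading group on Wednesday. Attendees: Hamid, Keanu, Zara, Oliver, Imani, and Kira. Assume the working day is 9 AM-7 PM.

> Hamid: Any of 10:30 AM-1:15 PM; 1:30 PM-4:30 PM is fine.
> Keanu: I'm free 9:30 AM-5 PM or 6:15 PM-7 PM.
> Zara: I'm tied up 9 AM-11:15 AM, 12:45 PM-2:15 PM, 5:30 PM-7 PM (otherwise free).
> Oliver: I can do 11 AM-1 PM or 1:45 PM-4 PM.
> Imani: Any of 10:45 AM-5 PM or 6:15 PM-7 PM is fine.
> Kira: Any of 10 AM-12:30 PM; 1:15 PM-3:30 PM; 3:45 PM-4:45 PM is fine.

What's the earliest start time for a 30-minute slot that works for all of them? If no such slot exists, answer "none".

11:15

Hamid free: 10:30-13:15, 13:30-16:30.
Keanu free: 09:30-17:00, 18:15-19:00.
Zara free: 11:15-12:45, 14:15-17:30 (invert busy blocks within the working day).
Oliver free: 11:00-13:00, 13:45-16:00.
Imani free: 10:45-17:00, 18:15-19:00.
Kira free: 10:00-12:30, 13:15-15:30, 15:45-16:45.
Hamid ∩ Keanu: 10:30-13:15, 13:30-16:30.
Hamid ∩ Keanu ∩ Zara: 11:15-12:45, 14:15-16:30.
Hamid ∩ Keanu ∩ Zara ∩ Oliver: 11:15-12:45, 14:15-16:00.
Hamid ∩ Keanu ∩ Zara ∩ Oliver ∩ Imani: 11:15-12:45, 14:15-16:00.
Hamid ∩ Keanu ∩ Zara ∩ Oliver ∩ Imani ∩ Kira: 11:15-12:30, 14:15-15:30, 15:45-16:00.
The first common window of at least 30 minutes is 11:15-12:30, so the earliest start is 11:15.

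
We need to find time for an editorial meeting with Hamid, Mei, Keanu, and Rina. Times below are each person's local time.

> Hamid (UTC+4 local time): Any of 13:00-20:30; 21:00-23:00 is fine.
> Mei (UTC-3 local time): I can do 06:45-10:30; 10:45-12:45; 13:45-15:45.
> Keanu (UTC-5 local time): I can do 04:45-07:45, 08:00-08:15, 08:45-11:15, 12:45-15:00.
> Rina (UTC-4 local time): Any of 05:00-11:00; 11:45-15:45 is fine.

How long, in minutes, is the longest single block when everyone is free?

Hamid in UTC: 09:00-16:30, 17:00-19:00 (subtract 4h to convert from UTC+4).
Mei in UTC: 09:45-13:30, 13:45-15:45, 16:45-18:45 (add 3h to convert from UTC-3).
Keanu in UTC: 09:45-12:45, 13:00-13:15, 13:45-16:15, 17:45-20:00 (add 5h to convert from UTC-5).
Rina in UTC: 09:00-15:00, 15:45-19:45 (add 4h to convert from UTC-4).
Hamid ∩ Mei: 09:45-13:30, 13:45-15:45, 17:00-18:45.
Hamid ∩ Mei ∩ Keanu: 09:45-12:45, 13:00-13:15, 13:45-15:45, 17:45-18:45.
Hamid ∩ Mei ∩ Keanu ∩ Rina: 09:45-12:45, 13:00-13:15, 13:45-15:00, 17:45-18:45.
The longest is 09:45-12:45 at 180 minutes.

180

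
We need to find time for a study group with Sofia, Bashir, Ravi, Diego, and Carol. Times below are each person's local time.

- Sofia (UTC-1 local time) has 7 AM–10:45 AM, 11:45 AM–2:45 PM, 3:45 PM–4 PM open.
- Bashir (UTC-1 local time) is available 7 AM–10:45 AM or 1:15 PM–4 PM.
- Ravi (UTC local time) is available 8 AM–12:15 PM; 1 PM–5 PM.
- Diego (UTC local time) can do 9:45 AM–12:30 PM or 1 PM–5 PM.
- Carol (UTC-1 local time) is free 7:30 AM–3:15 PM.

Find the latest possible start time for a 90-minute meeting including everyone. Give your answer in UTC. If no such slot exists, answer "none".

14:15

Sofia in UTC: 08:00-11:45, 12:45-15:45, 16:45-17:00 (add 1h to convert from UTC-1).
Bashir in UTC: 08:00-11:45, 14:15-17:00 (add 1h to convert from UTC-1).
Ravi in UTC: 08:00-12:15, 13:00-17:00.
Diego in UTC: 09:45-12:30, 13:00-17:00.
Carol in UTC: 08:30-16:15 (add 1h to convert from UTC-1).
Sofia ∩ Bashir: 08:00-11:45, 14:15-15:45, 16:45-17:00.
Sofia ∩ Bashir ∩ Ravi: 08:00-11:45, 14:15-15:45, 16:45-17:00.
Sofia ∩ Bashir ∩ Ravi ∩ Diego: 09:45-11:45, 14:15-15:45, 16:45-17:00.
Sofia ∩ Bashir ∩ Ravi ∩ Diego ∩ Carol: 09:45-11:45, 14:15-15:45.
Those are the intersection windows.
The last common window of at least 90 minutes is 14:15-15:45; a 90-minute meeting can start as late as 14:15 and still end by 15:45.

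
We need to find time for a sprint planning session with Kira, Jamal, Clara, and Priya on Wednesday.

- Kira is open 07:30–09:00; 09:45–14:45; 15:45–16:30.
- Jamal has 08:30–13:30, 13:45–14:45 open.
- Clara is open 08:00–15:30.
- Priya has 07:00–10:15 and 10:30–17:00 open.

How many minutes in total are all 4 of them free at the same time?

Kira ∩ Jamal: 08:30-09:00, 09:45-13:30, 13:45-14:45.
Kira ∩ Jamal ∩ Clara: 08:30-09:00, 09:45-13:30, 13:45-14:45.
Kira ∩ Jamal ∩ Clara ∩ Priya: 08:30-09:00, 09:45-10:15, 10:30-13:30, 13:45-14:45.
Those are the intersection windows.
Summing the common windows: 30 + 30 + 180 + 60 = 300 minutes.

300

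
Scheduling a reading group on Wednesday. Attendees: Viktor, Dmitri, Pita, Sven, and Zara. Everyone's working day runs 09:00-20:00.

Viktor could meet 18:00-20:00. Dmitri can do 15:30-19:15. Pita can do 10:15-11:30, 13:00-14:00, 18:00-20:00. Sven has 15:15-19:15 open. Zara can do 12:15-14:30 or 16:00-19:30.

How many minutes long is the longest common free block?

Viktor ∩ Dmitri: 18:00-19:15.
Viktor ∩ Dmitri ∩ Pita: 18:00-19:15.
Viktor ∩ Dmitri ∩ Pita ∩ Sven: 18:00-19:15.
Viktor ∩ Dmitri ∩ Pita ∩ Sven ∩ Zara: 18:00-19:15.
The longest is 18:00-19:15 at 75 minutes.

75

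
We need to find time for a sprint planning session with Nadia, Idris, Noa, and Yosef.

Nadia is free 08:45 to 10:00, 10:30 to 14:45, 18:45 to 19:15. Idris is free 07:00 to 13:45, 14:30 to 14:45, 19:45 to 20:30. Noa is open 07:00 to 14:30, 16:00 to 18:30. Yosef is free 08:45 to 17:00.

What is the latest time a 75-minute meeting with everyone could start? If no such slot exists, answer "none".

Nadia ∩ Idris: 08:45-10:00, 10:30-13:45, 14:30-14:45.
Nadia ∩ Idris ∩ Noa: 08:45-10:00, 10:30-13:45.
Nadia ∩ Idris ∩ Noa ∩ Yosef: 08:45-10:00, 10:30-13:45.
The last common window of at least 75 minutes is 10:30-13:45; a 75-minute meeting can start as late as 12:30 and still end by 13:45.

12:30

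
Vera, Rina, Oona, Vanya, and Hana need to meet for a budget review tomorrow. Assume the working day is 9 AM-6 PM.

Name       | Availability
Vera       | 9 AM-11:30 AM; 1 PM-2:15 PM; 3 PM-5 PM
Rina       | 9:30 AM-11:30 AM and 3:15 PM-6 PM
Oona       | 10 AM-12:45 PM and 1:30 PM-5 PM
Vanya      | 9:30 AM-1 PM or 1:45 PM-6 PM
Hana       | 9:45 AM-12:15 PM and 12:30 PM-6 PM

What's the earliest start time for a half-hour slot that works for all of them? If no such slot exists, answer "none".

Vera ∩ Rina: 09:30-11:30, 15:15-17:00.
Vera ∩ Rina ∩ Oona: 10:00-11:30, 15:15-17:00.
Vera ∩ Rina ∩ Oona ∩ Vanya: 10:00-11:30, 15:15-17:00.
Vera ∩ Rina ∩ Oona ∩ Vanya ∩ Hana: 10:00-11:30, 15:15-17:00.
Those are the intersection windows.
The first common window of at least 30 minutes is 10:00-11:30, so the earliest start is 10:00.

10:00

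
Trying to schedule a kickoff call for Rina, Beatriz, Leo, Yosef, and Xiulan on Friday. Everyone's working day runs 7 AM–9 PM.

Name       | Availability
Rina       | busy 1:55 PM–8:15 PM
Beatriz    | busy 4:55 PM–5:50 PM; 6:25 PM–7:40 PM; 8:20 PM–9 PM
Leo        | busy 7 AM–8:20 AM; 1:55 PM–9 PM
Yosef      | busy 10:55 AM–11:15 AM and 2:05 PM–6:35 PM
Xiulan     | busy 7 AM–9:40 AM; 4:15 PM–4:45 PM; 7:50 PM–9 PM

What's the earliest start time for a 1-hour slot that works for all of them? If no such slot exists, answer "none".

Rina free: 07:00-13:55, 20:15-21:00 (invert busy blocks within the working day).
Beatriz free: 07:00-16:55, 17:50-18:25, 19:40-20:20 (invert busy blocks within the working day).
Leo free: 08:20-13:55 (invert busy blocks within the working day).
Yosef free: 07:00-10:55, 11:15-14:05, 18:35-21:00 (invert busy blocks within the working day).
Xiulan free: 09:40-16:15, 16:45-19:50 (invert busy blocks within the working day).
Rina ∩ Beatriz: 07:00-13:55, 20:15-20:20.
Rina ∩ Beatriz ∩ Leo: 08:20-13:55.
Rina ∩ Beatriz ∩ Leo ∩ Yosef: 08:20-10:55, 11:15-13:55.
Rina ∩ Beatriz ∩ Leo ∩ Yosef ∩ Xiulan: 09:40-10:55, 11:15-13:55.
So the common availability across everyone is 09:40-10:55, 11:15-13:55.
The first common window of at least 60 minutes is 09:40-10:55, so the earliest start is 09:40.

09:40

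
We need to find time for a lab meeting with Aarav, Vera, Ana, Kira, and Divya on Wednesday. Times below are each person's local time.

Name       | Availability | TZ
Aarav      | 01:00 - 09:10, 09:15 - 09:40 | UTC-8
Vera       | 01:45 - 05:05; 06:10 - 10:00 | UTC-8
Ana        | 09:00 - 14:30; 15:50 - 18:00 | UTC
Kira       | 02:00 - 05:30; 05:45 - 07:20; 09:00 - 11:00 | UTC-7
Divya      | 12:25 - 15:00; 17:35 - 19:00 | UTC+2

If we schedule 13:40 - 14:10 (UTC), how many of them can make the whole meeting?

Aarav in UTC: 09:00-17:10, 17:15-17:40 (add 8h to convert from UTC-8).
Vera in UTC: 09:45-13:05, 14:10-18:00 (add 8h to convert from UTC-8).
Ana in UTC: 09:00-14:30, 15:50-18:00.
Kira in UTC: 09:00-12:30, 12:45-14:20, 16:00-18:00 (add 7h to convert from UTC-7).
Divya in UTC: 10:25-13:00, 15:35-17:00 (subtract 2h to convert from UTC+2).
Aarav, Ana, and Kira can make the full 13:40-14:10 slot — that's 3.

3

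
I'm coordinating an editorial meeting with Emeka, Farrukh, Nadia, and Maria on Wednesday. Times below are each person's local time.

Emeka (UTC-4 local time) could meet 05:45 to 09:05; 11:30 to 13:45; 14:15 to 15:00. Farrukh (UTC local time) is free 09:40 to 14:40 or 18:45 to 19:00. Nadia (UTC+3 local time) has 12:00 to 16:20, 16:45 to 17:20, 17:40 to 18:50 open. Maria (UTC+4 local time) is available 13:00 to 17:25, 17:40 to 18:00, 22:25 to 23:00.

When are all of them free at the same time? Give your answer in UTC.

09:45-13:05

Emeka in UTC: 09:45-13:05, 15:30-17:45, 18:15-19:00 (add 4h to convert from UTC-4).
Farrukh in UTC: 09:40-14:40, 18:45-19:00.
Nadia in UTC: 09:00-13:20, 13:45-14:20, 14:40-15:50 (subtract 3h to convert from UTC+3).
Maria in UTC: 09:00-13:25, 13:40-14:00, 18:25-19:00 (subtract 4h to convert from UTC+4).
Emeka ∩ Farrukh: 09:45-13:05, 18:45-19:00.
Emeka ∩ Farrukh ∩ Nadia: 09:45-13:05.
Emeka ∩ Farrukh ∩ Nadia ∩ Maria: 09:45-13:05.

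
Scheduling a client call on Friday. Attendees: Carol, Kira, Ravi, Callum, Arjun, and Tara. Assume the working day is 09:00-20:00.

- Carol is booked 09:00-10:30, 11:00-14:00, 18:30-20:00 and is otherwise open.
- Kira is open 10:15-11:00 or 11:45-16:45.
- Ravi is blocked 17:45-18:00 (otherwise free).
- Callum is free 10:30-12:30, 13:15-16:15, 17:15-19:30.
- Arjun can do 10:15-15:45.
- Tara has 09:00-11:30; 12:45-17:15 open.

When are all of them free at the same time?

Carol free: 10:30-11:00, 14:00-18:30 (invert busy blocks within the working day).
Kira free: 10:15-11:00, 11:45-16:45.
Ravi free: 09:00-17:45, 18:00-20:00 (invert busy blocks within the working day).
Callum free: 10:30-12:30, 13:15-16:15, 17:15-19:30.
Arjun free: 10:15-15:45.
Tara free: 09:00-11:30, 12:45-17:15.
Carol ∩ Kira: 10:30-11:00, 14:00-16:45.
Carol ∩ Kira ∩ Ravi: 10:30-11:00, 14:00-16:45.
Carol ∩ Kira ∩ Ravi ∩ Callum: 10:30-11:00, 14:00-16:15.
Carol ∩ Kira ∩ Ravi ∩ Callum ∩ Arjun: 10:30-11:00, 14:00-15:45.
Carol ∩ Kira ∩ Ravi ∩ Callum ∩ Arjun ∩ Tara: 10:30-11:00, 14:00-15:45.

10:30-11:00, 14:00-15:45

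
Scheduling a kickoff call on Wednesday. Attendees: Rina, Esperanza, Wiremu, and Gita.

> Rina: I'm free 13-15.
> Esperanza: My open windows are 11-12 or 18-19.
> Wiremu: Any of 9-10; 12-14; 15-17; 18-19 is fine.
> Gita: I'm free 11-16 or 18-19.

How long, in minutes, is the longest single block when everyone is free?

Rina ∩ Esperanza: ∅.
Rina ∩ Esperanza ∩ Wiremu: ∅.
Rina ∩ Esperanza ∩ Wiremu ∩ Gita: ∅.
There is no time when everyone is free.
No common window exists, so the longest block is 0 minutes.

0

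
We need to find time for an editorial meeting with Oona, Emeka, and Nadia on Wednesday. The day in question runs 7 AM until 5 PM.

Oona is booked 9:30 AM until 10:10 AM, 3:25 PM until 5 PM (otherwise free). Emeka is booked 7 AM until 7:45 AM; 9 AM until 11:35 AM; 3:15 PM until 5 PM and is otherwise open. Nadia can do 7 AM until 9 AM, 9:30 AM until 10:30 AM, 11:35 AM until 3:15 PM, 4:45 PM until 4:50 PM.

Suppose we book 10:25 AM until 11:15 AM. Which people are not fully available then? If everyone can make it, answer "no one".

Emeka, Nadia

Oona free: 07:00-09:30, 10:10-15:25 (invert busy blocks within the working day).
Emeka free: 07:45-09:00, 11:35-15:15 (invert busy blocks within the working day).
Nadia free: 07:00-09:00, 09:30-10:30, 11:35-15:15, 16:45-16:50.
Oona: free for 10:25-11:15. Emeka: not fully free for 10:25-11:15. Nadia: not fully free for 10:25-11:15.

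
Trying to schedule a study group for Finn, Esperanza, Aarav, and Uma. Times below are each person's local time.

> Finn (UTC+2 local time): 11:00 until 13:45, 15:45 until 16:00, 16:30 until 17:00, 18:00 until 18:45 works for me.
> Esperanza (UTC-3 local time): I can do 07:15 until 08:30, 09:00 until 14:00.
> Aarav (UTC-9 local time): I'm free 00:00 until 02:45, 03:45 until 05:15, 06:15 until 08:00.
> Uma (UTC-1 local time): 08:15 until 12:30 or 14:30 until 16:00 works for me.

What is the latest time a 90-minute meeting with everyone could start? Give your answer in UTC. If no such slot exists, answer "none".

Finn in UTC: 09:00-11:45, 13:45-14:00, 14:30-15:00, 16:00-16:45 (subtract 2h to convert from UTC+2).
Esperanza in UTC: 10:15-11:30, 12:00-17:00 (add 3h to convert from UTC-3).
Aarav in UTC: 09:00-11:45, 12:45-14:15, 15:15-17:00 (add 9h to convert from UTC-9).
Uma in UTC: 09:15-13:30, 15:30-17:00 (add 1h to convert from UTC-1).
Finn ∩ Esperanza: 10:15-11:30, 13:45-14:00, 14:30-15:00, 16:00-16:45.
Finn ∩ Esperanza ∩ Aarav: 10:15-11:30, 13:45-14:00, 16:00-16:45.
Finn ∩ Esperanza ∩ Aarav ∩ Uma: 10:15-11:30, 16:00-16:45.
No common window is at least 90 minutes long.

none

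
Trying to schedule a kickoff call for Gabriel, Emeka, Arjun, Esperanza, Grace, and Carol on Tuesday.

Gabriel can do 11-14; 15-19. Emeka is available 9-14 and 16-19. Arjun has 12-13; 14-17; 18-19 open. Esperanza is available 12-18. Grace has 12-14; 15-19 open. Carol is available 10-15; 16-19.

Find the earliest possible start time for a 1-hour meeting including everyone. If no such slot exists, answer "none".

Gabriel ∩ Emeka: 11:00-14:00, 16:00-19:00.
Gabriel ∩ Emeka ∩ Arjun: 12:00-13:00, 16:00-17:00, 18:00-19:00.
Gabriel ∩ Emeka ∩ Arjun ∩ Esperanza: 12:00-13:00, 16:00-17:00.
Gabriel ∩ Emeka ∩ Arjun ∩ Esperanza ∩ Grace: 12:00-13:00, 16:00-17:00.
Gabriel ∩ Emeka ∩ Arjun ∩ Esperanza ∩ Grace ∩ Carol: 12:00-13:00, 16:00-17:00.
The first common window of at least 60 minutes is 12:00-13:00, so the earliest start is 12:00.

12:00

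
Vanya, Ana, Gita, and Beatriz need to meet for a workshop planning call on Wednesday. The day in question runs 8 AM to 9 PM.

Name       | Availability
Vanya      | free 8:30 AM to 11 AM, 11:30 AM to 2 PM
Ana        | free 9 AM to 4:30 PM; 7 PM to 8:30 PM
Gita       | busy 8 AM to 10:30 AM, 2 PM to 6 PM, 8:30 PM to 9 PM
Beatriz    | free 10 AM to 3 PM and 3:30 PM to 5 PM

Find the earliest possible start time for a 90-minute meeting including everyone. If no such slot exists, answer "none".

11:30

Vanya free: 08:30-11:00, 11:30-14:00.
Ana free: 09:00-16:30, 19:00-20:30.
Gita free: 10:30-14:00, 18:00-20:30 (invert busy blocks within the working day).
Beatriz free: 10:00-15:00, 15:30-17:00.
Vanya ∩ Ana: 09:00-11:00, 11:30-14:00.
Vanya ∩ Ana ∩ Gita: 10:30-11:00, 11:30-14:00.
Vanya ∩ Ana ∩ Gita ∩ Beatriz: 10:30-11:00, 11:30-14:00.
So the common availability across everyone is 10:30-11:00, 11:30-14:00.
The first common window of at least 90 minutes is 11:30-14:00, so the earliest start is 11:30.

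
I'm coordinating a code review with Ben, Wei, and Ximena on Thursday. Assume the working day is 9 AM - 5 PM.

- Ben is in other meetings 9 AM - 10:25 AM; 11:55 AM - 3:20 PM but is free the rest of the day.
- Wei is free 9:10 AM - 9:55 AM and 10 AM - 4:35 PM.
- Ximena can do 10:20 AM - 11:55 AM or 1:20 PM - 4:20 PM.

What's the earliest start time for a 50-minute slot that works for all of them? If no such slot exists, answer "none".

10:25

Ben free: 10:25-11:55, 15:20-17:00 (invert busy blocks within the working day).
Wei free: 09:10-09:55, 10:00-16:35.
Ximena free: 10:20-11:55, 13:20-16:20.
Ben ∩ Wei: 10:25-11:55, 15:20-16:35.
Ben ∩ Wei ∩ Ximena: 10:25-11:55, 15:20-16:20.
The first common window of at least 50 minutes is 10:25-11:55, so the earliest start is 10:25.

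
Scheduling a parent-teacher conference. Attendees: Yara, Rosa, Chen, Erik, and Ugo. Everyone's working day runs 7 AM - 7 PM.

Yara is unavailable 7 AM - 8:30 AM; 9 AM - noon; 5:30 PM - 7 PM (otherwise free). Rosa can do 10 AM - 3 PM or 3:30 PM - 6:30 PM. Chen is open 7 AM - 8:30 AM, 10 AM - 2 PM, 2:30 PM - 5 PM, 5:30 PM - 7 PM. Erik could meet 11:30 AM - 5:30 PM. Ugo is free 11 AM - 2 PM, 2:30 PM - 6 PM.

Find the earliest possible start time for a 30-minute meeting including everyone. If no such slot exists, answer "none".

12:00

Yara free: 08:30-09:00, 12:00-17:30 (invert busy blocks within the working day).
Rosa free: 10:00-15:00, 15:30-18:30.
Chen free: 07:00-08:30, 10:00-14:00, 14:30-17:00, 17:30-19:00.
Erik free: 11:30-17:30.
Ugo free: 11:00-14:00, 14:30-18:00.
Yara ∩ Rosa: 12:00-15:00, 15:30-17:30.
Yara ∩ Rosa ∩ Chen: 12:00-14:00, 14:30-15:00, 15:30-17:00.
Yara ∩ Rosa ∩ Chen ∩ Erik: 12:00-14:00, 14:30-15:00, 15:30-17:00.
Yara ∩ Rosa ∩ Chen ∩ Erik ∩ Ugo: 12:00-14:00, 14:30-15:00, 15:30-17:00.
The first common window of at least 30 minutes is 12:00-14:00, so the earliest start is 12:00.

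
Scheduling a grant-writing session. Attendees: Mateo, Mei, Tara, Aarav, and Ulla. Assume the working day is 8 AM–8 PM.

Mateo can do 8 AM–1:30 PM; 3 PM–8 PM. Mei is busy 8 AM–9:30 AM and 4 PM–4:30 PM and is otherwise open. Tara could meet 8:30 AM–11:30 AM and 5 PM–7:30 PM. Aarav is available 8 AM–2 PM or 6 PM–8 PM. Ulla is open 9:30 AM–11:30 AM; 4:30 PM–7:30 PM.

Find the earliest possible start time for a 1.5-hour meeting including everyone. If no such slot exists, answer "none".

Mateo free: 08:00-13:30, 15:00-20:00.
Mei free: 09:30-16:00, 16:30-20:00 (invert busy blocks within the working day).
Tara free: 08:30-11:30, 17:00-19:30.
Aarav free: 08:00-14:00, 18:00-20:00.
Ulla free: 09:30-11:30, 16:30-19:30.
Mateo ∩ Mei: 09:30-13:30, 15:00-16:00, 16:30-20:00.
Mateo ∩ Mei ∩ Tara: 09:30-11:30, 17:00-19:30.
Mateo ∩ Mei ∩ Tara ∩ Aarav: 09:30-11:30, 18:00-19:30.
Mateo ∩ Mei ∩ Tara ∩ Aarav ∩ Ulla: 09:30-11:30, 18:00-19:30.
The first common window of at least 90 minutes is 09:30-11:30, so the earliest start is 09:30.

09:30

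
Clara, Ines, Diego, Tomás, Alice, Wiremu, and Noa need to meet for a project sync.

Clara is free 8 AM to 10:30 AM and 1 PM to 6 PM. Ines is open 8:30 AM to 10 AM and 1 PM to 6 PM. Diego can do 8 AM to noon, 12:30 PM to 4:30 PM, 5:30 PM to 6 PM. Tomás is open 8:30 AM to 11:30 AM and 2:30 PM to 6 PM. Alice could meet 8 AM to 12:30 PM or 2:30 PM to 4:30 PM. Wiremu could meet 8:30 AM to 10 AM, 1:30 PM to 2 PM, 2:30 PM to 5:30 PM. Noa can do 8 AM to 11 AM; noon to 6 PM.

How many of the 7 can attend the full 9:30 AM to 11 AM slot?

Diego, Tomás, Alice, and Noa can make the full 09:30-11:00 slot — that's 4.

4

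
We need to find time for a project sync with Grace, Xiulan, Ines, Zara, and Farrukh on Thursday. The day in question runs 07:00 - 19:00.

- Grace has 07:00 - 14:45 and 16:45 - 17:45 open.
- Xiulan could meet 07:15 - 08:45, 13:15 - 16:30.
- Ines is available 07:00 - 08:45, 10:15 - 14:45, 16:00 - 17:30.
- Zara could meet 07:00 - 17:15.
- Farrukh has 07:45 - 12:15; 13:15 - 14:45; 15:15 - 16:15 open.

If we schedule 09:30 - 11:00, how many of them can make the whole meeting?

Grace, Zara, and Farrukh can make the full 09:30-11:00 slot — that's 3.

3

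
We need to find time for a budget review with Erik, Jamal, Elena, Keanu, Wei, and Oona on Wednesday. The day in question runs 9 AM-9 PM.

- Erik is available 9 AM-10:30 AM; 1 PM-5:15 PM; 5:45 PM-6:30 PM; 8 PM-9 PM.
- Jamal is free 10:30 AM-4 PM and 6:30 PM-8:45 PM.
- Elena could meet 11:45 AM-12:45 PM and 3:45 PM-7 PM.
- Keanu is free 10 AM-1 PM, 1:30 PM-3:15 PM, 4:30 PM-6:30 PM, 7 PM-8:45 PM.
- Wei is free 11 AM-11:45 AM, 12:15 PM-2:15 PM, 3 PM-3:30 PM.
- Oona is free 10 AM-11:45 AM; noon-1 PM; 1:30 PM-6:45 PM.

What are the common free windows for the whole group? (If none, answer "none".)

Erik ∩ Jamal: 13:00-16:00, 20:00-20:45.
Erik ∩ Jamal ∩ Elena: 15:45-16:00.
Erik ∩ Jamal ∩ Elena ∩ Keanu: ∅.
Erik ∩ Jamal ∩ Elena ∩ Keanu ∩ Wei: ∅.
Erik ∩ Jamal ∩ Elena ∩ Keanu ∩ Wei ∩ Oona: ∅.
There is no time when everyone is free.

none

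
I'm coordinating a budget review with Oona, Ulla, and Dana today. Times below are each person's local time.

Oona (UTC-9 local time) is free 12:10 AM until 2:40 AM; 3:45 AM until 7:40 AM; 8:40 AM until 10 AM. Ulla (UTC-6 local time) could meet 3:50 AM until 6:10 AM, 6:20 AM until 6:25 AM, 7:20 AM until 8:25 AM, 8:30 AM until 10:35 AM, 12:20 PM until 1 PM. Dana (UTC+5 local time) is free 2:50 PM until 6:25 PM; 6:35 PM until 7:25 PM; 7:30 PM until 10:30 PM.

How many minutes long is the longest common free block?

Oona in UTC: 09:10-11:40, 12:45-16:40, 17:40-19:00 (add 9h to convert from UTC-9).
Ulla in UTC: 09:50-12:10, 12:20-12:25, 13:20-14:25, 14:30-16:35, 18:20-19:00 (add 6h to convert from UTC-6).
Dana in UTC: 09:50-13:25, 13:35-14:25, 14:30-17:30 (subtract 5h to convert from UTC+5).
Oona ∩ Ulla: 09:50-11:40, 13:20-14:25, 14:30-16:35, 18:20-19:00.
Oona ∩ Ulla ∩ Dana: 09:50-11:40, 13:20-13:25, 13:35-14:25, 14:30-16:35.
The longest is 14:30-16:35 at 125 minutes.

125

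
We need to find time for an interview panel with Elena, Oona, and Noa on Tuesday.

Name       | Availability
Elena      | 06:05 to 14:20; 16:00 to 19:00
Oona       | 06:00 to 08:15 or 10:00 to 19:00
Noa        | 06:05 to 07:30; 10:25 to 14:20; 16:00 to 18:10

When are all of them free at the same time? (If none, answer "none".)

Elena ∩ Oona: 06:05-08:15, 10:00-14:20, 16:00-19:00.
Elena ∩ Oona ∩ Noa: 06:05-07:30, 10:25-14:20, 16:00-18:10.

06:05-07:30, 10:25-14:20, 16:00-18:10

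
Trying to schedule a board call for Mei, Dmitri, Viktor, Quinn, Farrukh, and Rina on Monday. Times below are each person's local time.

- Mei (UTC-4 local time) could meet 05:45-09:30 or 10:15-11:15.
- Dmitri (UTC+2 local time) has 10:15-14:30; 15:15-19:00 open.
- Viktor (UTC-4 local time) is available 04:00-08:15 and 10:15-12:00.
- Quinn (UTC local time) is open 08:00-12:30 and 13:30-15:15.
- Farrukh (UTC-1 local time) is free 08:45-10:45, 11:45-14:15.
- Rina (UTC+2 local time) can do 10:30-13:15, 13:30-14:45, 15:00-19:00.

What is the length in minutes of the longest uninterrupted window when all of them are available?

90

Mei in UTC: 09:45-13:30, 14:15-15:15 (add 4h to convert from UTC-4).
Dmitri in UTC: 08:15-12:30, 13:15-17:00 (subtract 2h to convert from UTC+2).
Viktor in UTC: 08:00-12:15, 14:15-16:00 (add 4h to convert from UTC-4).
Quinn in UTC: 08:00-12:30, 13:30-15:15.
Farrukh in UTC: 09:45-11:45, 12:45-15:15 (add 1h to convert from UTC-1).
Rina in UTC: 08:30-11:15, 11:30-12:45, 13:00-17:00 (subtract 2h to convert from UTC+2).
Mei ∩ Dmitri: 09:45-12:30, 13:15-13:30, 14:15-15:15.
Mei ∩ Dmitri ∩ Viktor: 09:45-12:15, 14:15-15:15.
Mei ∩ Dmitri ∩ Viktor ∩ Quinn: 09:45-12:15, 14:15-15:15.
Mei ∩ Dmitri ∩ Viktor ∩ Quinn ∩ Farrukh: 09:45-11:45, 14:15-15:15.
Mei ∩ Dmitri ∩ Viktor ∩ Quinn ∩ Farrukh ∩ Rina: 09:45-11:15, 11:30-11:45, 14:15-15:15.
The longest is 09:45-11:15 at 90 minutes.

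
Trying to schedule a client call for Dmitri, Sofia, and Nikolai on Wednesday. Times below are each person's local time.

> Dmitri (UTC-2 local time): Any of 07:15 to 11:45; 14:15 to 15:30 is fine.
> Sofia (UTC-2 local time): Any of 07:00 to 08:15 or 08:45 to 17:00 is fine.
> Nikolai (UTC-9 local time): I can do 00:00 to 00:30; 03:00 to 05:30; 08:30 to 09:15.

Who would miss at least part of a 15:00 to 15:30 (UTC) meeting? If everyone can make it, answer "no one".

Dmitri in UTC: 09:15-13:45, 16:15-17:30 (add 2h to convert from UTC-2).
Sofia in UTC: 09:00-10:15, 10:45-19:00 (add 2h to convert from UTC-2).
Nikolai in UTC: 09:00-09:30, 12:00-14:30, 17:30-18:15 (add 9h to convert from UTC-9).
Dmitri: not fully free for 15:00-15:30. Sofia: free for 15:00-15:30. Nikolai: not fully free for 15:00-15:30.

Dmitri, Nikolai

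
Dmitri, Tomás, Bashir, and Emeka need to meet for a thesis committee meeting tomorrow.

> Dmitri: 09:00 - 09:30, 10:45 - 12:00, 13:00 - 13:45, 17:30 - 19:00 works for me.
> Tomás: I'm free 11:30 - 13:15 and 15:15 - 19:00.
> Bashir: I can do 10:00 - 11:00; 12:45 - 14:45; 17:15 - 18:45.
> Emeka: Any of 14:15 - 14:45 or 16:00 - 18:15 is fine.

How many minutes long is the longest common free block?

Dmitri ∩ Tomás: 11:30-12:00, 13:00-13:15, 17:30-19:00.
Dmitri ∩ Tomás ∩ Bashir: 13:00-13:15, 17:30-18:45.
Dmitri ∩ Tomás ∩ Bashir ∩ Emeka: 17:30-18:15.
Those are the intersection windows.
The longest is 17:30-18:15 at 45 minutes.

45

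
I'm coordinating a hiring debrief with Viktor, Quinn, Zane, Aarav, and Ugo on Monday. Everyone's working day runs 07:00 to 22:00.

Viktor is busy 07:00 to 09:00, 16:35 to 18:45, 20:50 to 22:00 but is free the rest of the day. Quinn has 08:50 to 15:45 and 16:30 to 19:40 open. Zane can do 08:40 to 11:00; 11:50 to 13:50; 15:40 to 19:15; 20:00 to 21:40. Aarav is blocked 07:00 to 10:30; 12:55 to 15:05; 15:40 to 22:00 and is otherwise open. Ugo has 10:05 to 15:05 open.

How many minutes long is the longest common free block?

Viktor free: 09:00-16:35, 18:45-20:50 (invert busy blocks within the working day).
Quinn free: 08:50-15:45, 16:30-19:40.
Zane free: 08:40-11:00, 11:50-13:50, 15:40-19:15, 20:00-21:40.
Aarav free: 10:30-12:55, 15:05-15:40 (invert busy blocks within the working day).
Ugo free: 10:05-15:05.
Viktor ∩ Quinn: 09:00-15:45, 16:30-16:35, 18:45-19:40.
Viktor ∩ Quinn ∩ Zane: 09:00-11:00, 11:50-13:50, 15:40-15:45, 16:30-16:35, 18:45-19:15.
Viktor ∩ Quinn ∩ Zane ∩ Aarav: 10:30-11:00, 11:50-12:55.
Viktor ∩ Quinn ∩ Zane ∩ Aarav ∩ Ugo: 10:30-11:00, 11:50-12:55.
The longest is 11:50-12:55 at 65 minutes.

65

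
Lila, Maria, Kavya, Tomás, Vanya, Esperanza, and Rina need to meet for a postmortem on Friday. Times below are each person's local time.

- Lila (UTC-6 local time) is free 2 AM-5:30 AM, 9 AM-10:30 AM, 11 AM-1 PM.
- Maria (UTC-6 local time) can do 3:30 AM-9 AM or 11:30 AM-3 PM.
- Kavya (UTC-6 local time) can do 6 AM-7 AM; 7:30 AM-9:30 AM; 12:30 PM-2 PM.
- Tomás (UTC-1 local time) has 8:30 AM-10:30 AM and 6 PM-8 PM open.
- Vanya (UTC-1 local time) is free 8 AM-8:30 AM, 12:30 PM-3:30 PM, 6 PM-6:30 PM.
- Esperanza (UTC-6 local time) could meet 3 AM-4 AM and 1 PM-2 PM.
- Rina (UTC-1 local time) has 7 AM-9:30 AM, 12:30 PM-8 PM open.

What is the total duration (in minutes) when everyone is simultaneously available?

0

Lila in UTC: 08:00-11:30, 15:00-16:30, 17:00-19:00 (add 6h to convert from UTC-6).
Maria in UTC: 09:30-15:00, 17:30-21:00 (add 6h to convert from UTC-6).
Kavya in UTC: 12:00-13:00, 13:30-15:30, 18:30-20:00 (add 6h to convert from UTC-6).
Tomás in UTC: 09:30-11:30, 19:00-21:00 (add 1h to convert from UTC-1).
Vanya in UTC: 09:00-09:30, 13:30-16:30, 19:00-19:30 (add 1h to convert from UTC-1).
Esperanza in UTC: 09:00-10:00, 19:00-20:00 (add 6h to convert from UTC-6).
Rina in UTC: 08:00-10:30, 13:30-21:00 (add 1h to convert from UTC-1).
Lila ∩ Maria: 09:30-11:30, 17:30-19:00.
Lila ∩ Maria ∩ Kavya: 18:30-19:00.
Lila ∩ Maria ∩ Kavya ∩ Tomás: ∅.
Lila ∩ Maria ∩ Kavya ∩ Tomás ∩ Vanya: ∅.
Lila ∩ Maria ∩ Kavya ∩ Tomás ∩ Vanya ∩ Esperanza: ∅.
Lila ∩ Maria ∩ Kavya ∩ Tomás ∩ Vanya ∩ Esperanza ∩ Rina: ∅.
There is no time when everyone is free.
There is no common window, so the total is 0 minutes.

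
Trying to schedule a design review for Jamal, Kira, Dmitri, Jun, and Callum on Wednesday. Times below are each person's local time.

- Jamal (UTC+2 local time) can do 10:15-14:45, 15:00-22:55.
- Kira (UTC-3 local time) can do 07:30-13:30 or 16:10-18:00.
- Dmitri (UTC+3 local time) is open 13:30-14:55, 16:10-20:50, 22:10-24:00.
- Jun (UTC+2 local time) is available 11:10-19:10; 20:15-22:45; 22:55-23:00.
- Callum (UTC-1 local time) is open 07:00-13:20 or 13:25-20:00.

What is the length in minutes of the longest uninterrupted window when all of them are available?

125

Jamal in UTC: 08:15-12:45, 13:00-20:55 (subtract 2h to convert from UTC+2).
Kira in UTC: 10:30-16:30, 19:10-21:00 (add 3h to convert from UTC-3).
Dmitri in UTC: 10:30-11:55, 13:10-17:50, 19:10-21:00 (subtract 3h to convert from UTC+3).
Jun in UTC: 09:10-17:10, 18:15-20:45, 20:55-21:00 (subtract 2h to convert from UTC+2).
Callum in UTC: 08:00-14:20, 14:25-21:00 (add 1h to convert from UTC-1).
Jamal ∩ Kira: 10:30-12:45, 13:00-16:30, 19:10-20:55.
Jamal ∩ Kira ∩ Dmitri: 10:30-11:55, 13:10-16:30, 19:10-20:55.
Jamal ∩ Kira ∩ Dmitri ∩ Jun: 10:30-11:55, 13:10-16:30, 19:10-20:45.
Jamal ∩ Kira ∩ Dmitri ∩ Jun ∩ Callum: 10:30-11:55, 13:10-14:20, 14:25-16:30, 19:10-20:45.
The longest is 14:25-16:30 at 125 minutes.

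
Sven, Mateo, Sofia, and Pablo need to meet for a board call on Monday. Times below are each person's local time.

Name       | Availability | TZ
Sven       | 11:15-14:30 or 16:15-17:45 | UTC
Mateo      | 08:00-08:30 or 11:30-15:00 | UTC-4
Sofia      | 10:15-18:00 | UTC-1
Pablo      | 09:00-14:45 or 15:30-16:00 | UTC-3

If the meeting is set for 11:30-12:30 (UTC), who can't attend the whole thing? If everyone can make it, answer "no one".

Sven in UTC: 11:15-14:30, 16:15-17:45.
Mateo in UTC: 12:00-12:30, 15:30-19:00 (add 4h to convert from UTC-4).
Sofia in UTC: 11:15-19:00 (add 1h to convert from UTC-1).
Pablo in UTC: 12:00-17:45, 18:30-19:00 (add 3h to convert from UTC-3).
Sven: free for 11:30-12:30. Mateo: not fully free for 11:30-12:30. Sofia: free for 11:30-12:30. Pablo: not fully free for 11:30-12:30.

Mateo, Pablo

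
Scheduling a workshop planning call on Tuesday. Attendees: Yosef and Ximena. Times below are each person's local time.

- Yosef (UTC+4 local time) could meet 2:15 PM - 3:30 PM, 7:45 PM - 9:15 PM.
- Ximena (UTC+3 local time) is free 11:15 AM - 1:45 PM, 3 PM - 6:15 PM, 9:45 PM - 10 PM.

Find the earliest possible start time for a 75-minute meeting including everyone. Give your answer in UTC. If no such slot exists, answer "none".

Yosef in UTC: 10:15-11:30, 15:45-17:15 (subtract 4h to convert from UTC+4).
Ximena in UTC: 08:15-10:45, 12:00-15:15, 18:45-19:00 (subtract 3h to convert from UTC+3).
Yosef ∩ Ximena: 10:15-10:45.
No common window is at least 75 minutes long.

none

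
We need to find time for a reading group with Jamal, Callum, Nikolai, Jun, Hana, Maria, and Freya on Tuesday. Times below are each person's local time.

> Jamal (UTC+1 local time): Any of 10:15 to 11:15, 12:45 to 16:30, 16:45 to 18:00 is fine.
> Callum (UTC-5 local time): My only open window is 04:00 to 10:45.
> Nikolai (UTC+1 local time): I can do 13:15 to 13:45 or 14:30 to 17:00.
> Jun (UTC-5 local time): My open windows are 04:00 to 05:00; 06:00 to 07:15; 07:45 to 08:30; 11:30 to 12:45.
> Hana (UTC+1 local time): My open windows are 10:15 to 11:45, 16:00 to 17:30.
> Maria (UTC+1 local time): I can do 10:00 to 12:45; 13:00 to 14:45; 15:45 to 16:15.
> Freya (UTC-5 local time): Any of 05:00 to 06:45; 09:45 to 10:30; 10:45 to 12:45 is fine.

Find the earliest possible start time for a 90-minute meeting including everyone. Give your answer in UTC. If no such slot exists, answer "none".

Jamal in UTC: 09:15-10:15, 11:45-15:30, 15:45-17:00 (subtract 1h to convert from UTC+1).
Callum in UTC: 09:00-15:45 (add 5h to convert from UTC-5).
Nikolai in UTC: 12:15-12:45, 13:30-16:00 (subtract 1h to convert from UTC+1).
Jun in UTC: 09:00-10:00, 11:00-12:15, 12:45-13:30, 16:30-17:45 (add 5h to convert from UTC-5).
Hana in UTC: 09:15-10:45, 15:00-16:30 (subtract 1h to convert from UTC+1).
Maria in UTC: 09:00-11:45, 12:00-13:45, 14:45-15:15 (subtract 1h to convert from UTC+1).
Freya in UTC: 10:00-11:45, 14:45-15:30, 15:45-17:45 (add 5h to convert from UTC-5).
Jamal ∩ Callum: 09:15-10:15, 11:45-15:30.
Jamal ∩ Callum ∩ Nikolai: 12:15-12:45, 13:30-15:30.
Jamal ∩ Callum ∩ Nikolai ∩ Jun: ∅.
Jamal ∩ Callum ∩ Nikolai ∩ Jun ∩ Hana: ∅.
Jamal ∩ Callum ∩ Nikolai ∩ Jun ∩ Hana ∩ Maria: ∅.
Jamal ∩ Callum ∩ Nikolai ∩ Jun ∩ Hana ∩ Maria ∩ Freya: ∅.
There is no time when everyone is free.
No common window is at least 90 minutes long.

none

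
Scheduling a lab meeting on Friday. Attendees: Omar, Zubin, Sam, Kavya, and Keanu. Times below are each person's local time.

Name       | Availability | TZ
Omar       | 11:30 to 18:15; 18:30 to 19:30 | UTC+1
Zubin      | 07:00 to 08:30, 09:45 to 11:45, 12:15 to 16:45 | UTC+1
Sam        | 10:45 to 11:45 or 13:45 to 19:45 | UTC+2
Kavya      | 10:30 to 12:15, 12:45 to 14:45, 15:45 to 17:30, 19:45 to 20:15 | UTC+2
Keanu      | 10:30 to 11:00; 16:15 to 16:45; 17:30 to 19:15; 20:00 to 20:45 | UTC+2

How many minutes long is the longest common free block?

30

Omar in UTC: 10:30-17:15, 17:30-18:30 (subtract 1h to convert from UTC+1).
Zubin in UTC: 06:00-07:30, 08:45-10:45, 11:15-15:45 (subtract 1h to convert from UTC+1).
Sam in UTC: 08:45-09:45, 11:45-17:45 (subtract 2h to convert from UTC+2).
Kavya in UTC: 08:30-10:15, 10:45-12:45, 13:45-15:30, 17:45-18:15 (subtract 2h to convert from UTC+2).
Keanu in UTC: 08:30-09:00, 14:15-14:45, 15:30-17:15, 18:00-18:45 (subtract 2h to convert from UTC+2).
Omar ∩ Zubin: 10:30-10:45, 11:15-15:45.
Omar ∩ Zubin ∩ Sam: 11:45-15:45.
Omar ∩ Zubin ∩ Sam ∩ Kavya: 11:45-12:45, 13:45-15:30.
Omar ∩ Zubin ∩ Sam ∩ Kavya ∩ Keanu: 14:15-14:45.
The longest is 14:15-14:45 at 30 minutes.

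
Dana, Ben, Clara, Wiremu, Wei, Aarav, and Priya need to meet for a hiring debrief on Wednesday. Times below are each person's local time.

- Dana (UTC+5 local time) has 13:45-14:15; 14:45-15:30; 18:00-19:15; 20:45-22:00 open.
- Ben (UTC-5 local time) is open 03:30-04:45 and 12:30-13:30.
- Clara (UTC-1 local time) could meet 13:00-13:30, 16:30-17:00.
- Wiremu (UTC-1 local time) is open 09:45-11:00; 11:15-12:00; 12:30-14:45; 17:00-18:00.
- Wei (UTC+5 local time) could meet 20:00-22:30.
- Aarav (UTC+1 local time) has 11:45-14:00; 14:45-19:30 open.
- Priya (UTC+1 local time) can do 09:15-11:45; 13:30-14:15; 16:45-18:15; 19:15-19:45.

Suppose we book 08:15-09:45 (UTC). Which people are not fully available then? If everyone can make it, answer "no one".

Aarav, Ben, Clara, Dana, Wei, Wiremu

Dana in UTC: 08:45-09:15, 09:45-10:30, 13:00-14:15, 15:45-17:00 (subtract 5h to convert from UTC+5).
Ben in UTC: 08:30-09:45, 17:30-18:30 (add 5h to convert from UTC-5).
Clara in UTC: 14:00-14:30, 17:30-18:00 (add 1h to convert from UTC-1).
Wiremu in UTC: 10:45-12:00, 12:15-13:00, 13:30-15:45, 18:00-19:00 (add 1h to convert from UTC-1).
Wei in UTC: 15:00-17:30 (subtract 5h to convert from UTC+5).
Aarav in UTC: 10:45-13:00, 13:45-18:30 (subtract 1h to convert from UTC+1).
Priya in UTC: 08:15-10:45, 12:30-13:15, 15:45-17:15, 18:15-18:45 (subtract 1h to convert from UTC+1).
Dana: not fully free for 08:15-09:45. Ben: not fully free for 08:15-09:45. Clara: not fully free for 08:15-09:45. Wiremu: not fully free for 08:15-09:45. Wei: not fully free for 08:15-09:45. Aarav: not fully free for 08:15-09:45. Priya: free for 08:15-09:45.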